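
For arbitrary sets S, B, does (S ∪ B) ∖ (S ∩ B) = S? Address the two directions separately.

Neither inclusion holds.

Forward inclusion. This inclusion fails. Take S = ∅, B = {1}; then 1 ∈ (S ∪ B) ∖ (S ∩ B) but 1 ∉ S.

Reverse inclusion. This inclusion fails. Take S = {1}, B = {1}; then 1 ∈ S but 1 ∉ (S ∪ B) ∖ (S ∩ B).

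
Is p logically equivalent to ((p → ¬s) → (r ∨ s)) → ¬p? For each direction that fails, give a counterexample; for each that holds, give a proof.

Both directions fail.

(⟹) This fails. Under r = T, s = F, p = T, the left side is true but the right side is false.

(⟸) This fails. Under r = F, s = F, p = F, the left side is false but the right side is true.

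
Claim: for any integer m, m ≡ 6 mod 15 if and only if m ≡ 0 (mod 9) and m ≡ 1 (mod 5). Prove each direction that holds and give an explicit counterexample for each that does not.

(←) If m ≡ 0 (mod 9) and m ≡ 1 (mod 5), then by the Chinese remainder theorem m ≡ 36 (mod 45). Since 36 ≡ 6 (mod 15) and 15 ∣ 45, we get m ≡ 6 (mod 15).

(→) This fails: m = 21 gives 21 ≡ 6 (mod 15) but 21 ≡ 3 (mod 9), so the conjunction on the right does not hold.

(⇒) fails; (⇐) holds.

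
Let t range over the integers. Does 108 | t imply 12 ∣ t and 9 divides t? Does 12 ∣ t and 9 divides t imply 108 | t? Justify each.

(→) If 108 ∣ t, write t = 108q. Since 108 = 9·12, t = 12·(9q), so 12 ∣ t; and since 108 = 12·9, t = 9·(12q), so 9 ∣ t.

(←) This fails: take t = 36. Both 12 ∣ 36 and 9 ∣ 36, yet 36 is not a multiple of 108 (since 36 = 0·108 + 36), so 108 ∤ 36.

Not equivalent: only (⇒) holds.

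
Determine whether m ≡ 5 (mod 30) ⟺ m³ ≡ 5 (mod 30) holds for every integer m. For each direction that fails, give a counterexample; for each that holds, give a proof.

[⇒] Suppose m ≡ 5 (mod 30). Write m = 30j + 5. Then (30j + 5)³ = 27000j³ + 13500j² + 2250j + 125 = 30(900j³ + 450j² + 75j + 4) + 5, so m³ ≡ 5 (mod 30).

[⇐] Conversely, suppose m³ ≡ 5 (mod 30). The only residue r in {0, …, 29} with r³ ≡ 5 (mod 30) is r = 5, so m ≡ 5 (mod 30).

Equivalent; both directions hold.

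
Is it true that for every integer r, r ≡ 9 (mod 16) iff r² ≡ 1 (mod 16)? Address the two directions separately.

(→) Suppose r ≡ 9 (mod 16). Write r = 16j + 9. Then (16j + 9)² = 256j² + 288j + 81 = 16(16j² + 18j + 5) + 1, so r² ≡ 1 (mod 16).

(←) This fails: take r = 1. Then 1² = 1 ≡ 1 (mod 16), yet 1 ≡ 1 (mod 16), not 9.

(⇒) holds; (⇐) fails.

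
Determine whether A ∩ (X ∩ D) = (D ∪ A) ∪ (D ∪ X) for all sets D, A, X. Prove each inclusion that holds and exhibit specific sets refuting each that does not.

(⟸) This inclusion fails. Take D = {1}, A = ∅, X = ∅; then 1 ∈ (D ∪ A) ∪ (D ∪ X) but 1 ∉ A ∩ (X ∩ D).

(⟹) Let x ∈ A ∩ (X ∩ D). Then x ∈ D ∩ A ∩ X, from which x ∈ (D ∪ A) ∪ (D ∪ X).

The sets are not equal: only the forward inclusion holds.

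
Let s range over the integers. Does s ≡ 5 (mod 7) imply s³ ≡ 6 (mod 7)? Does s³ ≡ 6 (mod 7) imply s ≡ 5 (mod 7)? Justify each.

Not equivalent: only (⇒) holds.

(⟸) This fails: take s = 3. Then 3³ = 27 ≡ 6 (mod 7), yet 3 ≡ 3 (mod 7), not 5.

(⟹) Suppose s ≡ 5 (mod 7). Write s = 7j + 5. Then (7j + 5)³ = 343j³ + 735j² + 525j + 125 = 7(49j³ + 105j² + 75j + 17) + 6, so s³ ≡ 6 (mod 7).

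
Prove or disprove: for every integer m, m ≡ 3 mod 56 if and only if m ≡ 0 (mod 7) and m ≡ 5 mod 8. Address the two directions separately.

(⇒) fails and (⇐) fails.

Forward direction. This fails: m = 3 gives 3 ≡ 3 (mod 56) but 3 ≡ 3 (mod 7), so the conjunction on the right does not hold.

Converse. This fails: m = 21 satisfies both congruences on the right (21 ≡ 0 mod 7 and 21 ≡ 5 mod 8) yet 21 ≡ 21 (mod 56), not 3.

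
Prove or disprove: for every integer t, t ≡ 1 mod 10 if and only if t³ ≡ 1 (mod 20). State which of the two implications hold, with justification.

Not equivalent: only (⇐) holds.

[⇐] The residues r modulo 20 with r³ ≡ 1 (mod 20) are exactly {1}, and each is ≡ 1 (mod 10).

[⇒] This fails: take t = 11. Then 11 ≡ 1 (mod 10), but 11³ = 1331 ≡ 11 (mod 20), not 1.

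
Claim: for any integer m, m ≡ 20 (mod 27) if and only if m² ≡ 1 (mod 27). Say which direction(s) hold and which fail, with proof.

[⇒] This fails: take m = 20. Then 20 ≡ 20 (mod 27), but 20² = 400 ≡ 22 (mod 27), not 1.

[⇐] This fails: take m = 1. Then 1² = 1 ≡ 1 (mod 27), yet 1 ≡ 1 (mod 27), not 20.

Both directions fail.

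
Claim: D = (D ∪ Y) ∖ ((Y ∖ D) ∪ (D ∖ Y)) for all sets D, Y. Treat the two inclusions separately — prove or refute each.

Only the reverse inclusion holds.

(⟹) This inclusion fails. Take D = {1}, Y = ∅; then 1 ∈ D but 1 ∉ (D ∪ Y) ∖ ((Y ∖ D) ∪ (D ∖ Y)).

(⟸) Let x ∈ (D ∪ Y) ∖ ((Y ∖ D) ∪ (D ∖ Y)). Then x ∈ D ∩ Y, from which x ∈ D.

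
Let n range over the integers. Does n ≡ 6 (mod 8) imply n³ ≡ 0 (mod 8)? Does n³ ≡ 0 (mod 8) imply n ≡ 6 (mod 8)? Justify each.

Forward direction. Suppose n ≡ 6 (mod 8). Write n = 8j + 6. Then (8j + 6)³ = 512j³ + 1152j² + 864j + 216 = 8(64j³ + 144j² + 108j + 27) + 0, so n³ ≡ 0 (mod 8).

Converse. This fails: take n = 0. Then 0³ = 0 ≡ 0 (mod 8), yet 0 ≡ 0 (mod 8), not 6.

Only the forward direction holds.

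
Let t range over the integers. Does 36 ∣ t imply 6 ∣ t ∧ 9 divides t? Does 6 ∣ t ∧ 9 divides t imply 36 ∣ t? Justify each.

(→) If 36 ∣ t, write t = 36q. Since 36 = 6·6, t = 6·(6q), so 6 ∣ t; and since 36 = 4·9, t = 9·(4q), so 9 ∣ t.

(←) This fails: take t = 18. Both 6 ∣ 18 and 9 ∣ 18, yet 18 is not a multiple of 36 (since 18 = 0·36 + 18), so 36 ∤ 18.

The forward direction holds; the converse fails.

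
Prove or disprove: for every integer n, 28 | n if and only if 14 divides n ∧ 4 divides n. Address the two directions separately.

(→) If 28 ∣ n, write n = 28q. Since 28 = 2·14, n = 14·(2q), so 14 ∣ n; and since 28 = 7·4, n = 4·(7q), so 4 ∣ n.

(←) Suppose 14 ∣ n and 4 ∣ n. Any common multiple of 14 and 4 is a multiple of their lcm; here lcm(14, 4) = 14·4/gcd(14, 4) = 56/2 = 28, so 28 ∣ n.

Both directions hold.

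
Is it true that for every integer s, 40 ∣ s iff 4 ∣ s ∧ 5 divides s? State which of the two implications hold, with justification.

Only the forward direction holds.

(⟹) If 40 ∣ s, write s = 40q. Since 40 = 10·4, s = 4·(10q), so 4 ∣ s; and since 40 = 8·5, s = 5·(8q), so 5 ∣ s.

(⟸) This fails: take s = 20. Both 4 ∣ 20 and 5 ∣ 20, yet 20 is not a multiple of 40 (since 20 = 0·40 + 20), so 40 ∤ 20.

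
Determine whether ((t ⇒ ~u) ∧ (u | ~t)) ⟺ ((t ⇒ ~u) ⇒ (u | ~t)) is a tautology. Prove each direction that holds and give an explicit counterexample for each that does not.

Forward direction. Assume the antecedent. If u is true, (t ⇒ ~u) ⇒ (u | ~t) reduces to true regardless of the other variables. If u is false, the antecedent forces (u = F, t = F), and (t ⇒ ~u) ⇒ (u | ~t) holds there. Either way (t ⇒ ~u) ⇒ (u | ~t) holds.

Converse. This fails. Under u = T, t = T, the left side is false but the right side is true.

Only the forward direction holds.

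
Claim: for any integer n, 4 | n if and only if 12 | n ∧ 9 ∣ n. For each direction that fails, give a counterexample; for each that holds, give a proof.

Not equivalent: only (⇐) holds.

(⟹) This fails: take n = 4. Certainly 4 ∣ 4, but 12 ∤ 4.

(⟸) Suppose 12 ∣ n and 9 ∣ n. Any common multiple of 12 and 9 is a multiple of their lcm; here lcm(12, 9) = 12·9/gcd(12, 9) = 108/3 = 36, so 36 ∣ n. Since 4 ∣ 36, it follows that 4 ∣ n.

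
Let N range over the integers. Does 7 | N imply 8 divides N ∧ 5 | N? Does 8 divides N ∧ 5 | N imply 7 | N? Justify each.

Neither implication holds.

(⟹) This fails: take N = 7. Certainly 7 ∣ 7, but 8 ∤ 7.

(⟸) This fails: take N = 40. Both 8 ∣ 40 and 5 ∣ 40, yet 40 is not a multiple of 7 (since 40 = 5·7 + 5), so 7 ∤ 40.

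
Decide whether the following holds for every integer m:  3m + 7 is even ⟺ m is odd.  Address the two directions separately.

[⇒] Suppose 3m + 7 is even. Since 3 is odd, 3m and m have the same parity, so 3m + 7 ≡ m + 7 (mod 2). As 7 is odd, 3m + 7 is even exactly when m is odd. Thus m is odd.

[⇐] Conversely, suppose m is odd; write m = 2j + 1. Then 3m + 7 = 3·(2j + 1) + 7 = 2·3j + 10, which is even.

Both directions hold.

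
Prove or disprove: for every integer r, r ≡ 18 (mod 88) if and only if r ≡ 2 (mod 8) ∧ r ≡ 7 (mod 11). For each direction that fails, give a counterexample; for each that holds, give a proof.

Equivalent; both directions hold.

(⟹) Suppose r ≡ 18 (mod 88); write r = 88j + 18. Since 8 ∣ 88, reducing mod 8 gives r ≡ 18 ≡ 2 (mod 8); since 11 ∣ 88, reducing mod 11 gives r ≡ 18 ≡ 7 (mod 11).

(⟸) Conversely, if r ≡ 2 (mod 8) and r ≡ 7 (mod 11), then by the Chinese remainder theorem r ≡ 18 (mod 88). This is exactly r ≡ 18 (mod 88).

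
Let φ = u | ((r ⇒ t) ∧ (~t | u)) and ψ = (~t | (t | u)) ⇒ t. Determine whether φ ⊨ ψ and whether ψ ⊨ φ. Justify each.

Both directions fail.

[⇒] This fails. Under u = F, r = F, t = F, the left side is true but the right side is false.

[⇐] This fails. Under u = F, r = F, t = T, the left side is false but the right side is true.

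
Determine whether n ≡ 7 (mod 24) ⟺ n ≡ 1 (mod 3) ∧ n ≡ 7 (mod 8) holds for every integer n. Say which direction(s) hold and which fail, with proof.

(⟸) If n ≡ 1 (mod 3) and n ≡ 7 (mod 8), then by the Chinese remainder theorem n ≡ 7 (mod 24). This is exactly n ≡ 7 (mod 24).

(⟹) Suppose n ≡ 7 (mod 24); write n = 24j + 7. Since 3 ∣ 24, reducing mod 3 gives n ≡ 7 ≡ 1 (mod 3); since 8 ∣ 24, reducing mod 8 gives n ≡ 7 (mod 8).

Both implications hold.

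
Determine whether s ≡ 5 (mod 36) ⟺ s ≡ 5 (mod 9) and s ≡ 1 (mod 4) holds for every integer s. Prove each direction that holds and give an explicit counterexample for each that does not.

Both directions hold; the statement is true.

(⇒) Suppose s ≡ 5 (mod 36); write s = 36j + 5. Since 9 ∣ 36, reducing mod 9 gives s ≡ 5 (mod 9); since 4 ∣ 36, reducing mod 4 gives s ≡ 5 ≡ 1 (mod 4).

(⇐) Conversely, if s ≡ 5 (mod 9) and s ≡ 1 (mod 4), then by the Chinese remainder theorem s ≡ 5 (mod 36). This is exactly s ≡ 5 (mod 36).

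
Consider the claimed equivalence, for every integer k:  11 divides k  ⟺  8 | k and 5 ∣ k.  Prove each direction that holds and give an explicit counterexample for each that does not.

(⇒) This fails: take k = 11. Certainly 11 ∣ 11, but 8 ∤ 11.

(⇐) This fails: take k = 40. Both 8 ∣ 40 and 5 ∣ 40, yet 40 is not a multiple of 11 (since 40 = 3·11 + 7), so 11 ∤ 40.

Both directions fail.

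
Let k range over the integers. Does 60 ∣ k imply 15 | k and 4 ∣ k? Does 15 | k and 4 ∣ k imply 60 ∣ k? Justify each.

(⇒) If 60 ∣ k, write k = 60q. Since 60 = 4·15, k = 15·(4q), so 15 ∣ k; and since 60 = 15·4, k = 4·(15q), so 4 ∣ k.

(⇐) Suppose 15 ∣ k and 4 ∣ k. Any common multiple of 15 and 4 is a multiple of their lcm; here gcd(15, 4) = 1, so lcm(15, 4) = 15·4 = 60, so 60 ∣ k.

Equivalent; both directions hold.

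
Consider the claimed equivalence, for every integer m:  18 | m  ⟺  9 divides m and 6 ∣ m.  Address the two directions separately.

[⇐] Suppose 9 ∣ m and 6 ∣ m. Any common multiple of 9 and 6 is a multiple of their lcm; here lcm(9, 6) = 9·6/gcd(9, 6) = 54/3 = 18, so 18 ∣ m.

[⇒] If 18 ∣ m, write m = 18q. Since 18 = 2·9, m = 9·(2q), so 9 ∣ m; and since 18 = 3·6, m = 6·(3q), so 6 ∣ m.

The biconditional holds.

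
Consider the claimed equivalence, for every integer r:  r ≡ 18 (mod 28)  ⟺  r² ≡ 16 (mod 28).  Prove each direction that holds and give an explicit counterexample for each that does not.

Not equivalent: only (⇒) holds.

(⇐) This fails: take r = 4. Then 4² = 16 ≡ 16 (mod 28), yet 4 ≡ 4 (mod 28), not 18.

(⇒) Suppose r ≡ 18 (mod 28). Write r = 28j + 18. Then (28j + 18)² = 784j² + 1008j + 324 = 28(28j² + 36j + 11) + 16, so r² ≡ 16 (mod 28).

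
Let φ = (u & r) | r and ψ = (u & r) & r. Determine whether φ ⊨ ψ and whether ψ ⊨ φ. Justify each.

[⇐] Assume the antecedent. If r is true, (u & r) | r reduces to true regardless of the other variables. If r is false, the antecedent cannot hold. Either way (u & r) | r holds.

[⇒] This fails. Under r = T, u = F, the left side is true but the right side is false.

Only the converse holds.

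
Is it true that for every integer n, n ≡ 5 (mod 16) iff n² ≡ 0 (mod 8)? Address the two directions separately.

(⇒) fails and (⇐) fails.

(⇒) This fails: take n = 5. Then 5 ≡ 5 (mod 16), but 5² = 25 ≡ 1 (mod 8), not 0.

(⇐) This fails: take n = 0. Then 0² = 0 ≡ 0 (mod 8), yet 0 ≡ 0 (mod 16), not 5.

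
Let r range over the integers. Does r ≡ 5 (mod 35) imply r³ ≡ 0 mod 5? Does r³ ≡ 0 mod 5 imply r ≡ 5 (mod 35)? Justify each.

(⇒) holds; (⇐) fails.

[⇐] This fails: take r = 0. Then 0³ = 0 ≡ 0 (mod 5), yet 0 ≡ 0 (mod 35), not 5.

[⇒] Suppose r ≡ 5 (mod 35). Then r³ ≡ 5³ = 125 (mod 35), and since 5 ∣ 35, also r³ ≡ 0 (mod 5).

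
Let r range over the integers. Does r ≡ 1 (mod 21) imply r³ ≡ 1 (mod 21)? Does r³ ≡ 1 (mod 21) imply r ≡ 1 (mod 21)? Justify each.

Only the forward implication holds.

[⇒] Suppose r ≡ 1 (mod 21). Write r = 21j + 1. Then (21j + 1)³ = 9261j³ + 1323j² + 63j + 1 = 21(441j³ + 63j² + 3j) + 1, so r³ ≡ 1 (mod 21).

[⇐] This fails: take r = 4. Then 4³ = 64 ≡ 1 (mod 21), yet 4 ≡ 4 (mod 21), not 1.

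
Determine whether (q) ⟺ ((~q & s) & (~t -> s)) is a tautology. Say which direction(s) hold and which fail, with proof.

Forward direction. This fails. Under t = F, s = F, q = T, the left side is true but the right side is false.

Converse. This fails. Under t = F, s = T, q = F, the left side is false but the right side is true.

Both directions fail.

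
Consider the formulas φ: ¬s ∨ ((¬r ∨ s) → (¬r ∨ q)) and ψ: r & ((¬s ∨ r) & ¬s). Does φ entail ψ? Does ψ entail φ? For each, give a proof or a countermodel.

Only the reverse direction holds.

Converse. Assume the antecedent. If s is true, the antecedent cannot hold. If s is false, ¬s ∨ ((¬r ∨ s) → (¬r ∨ q)) reduces to true regardless of the other variables. Either way ¬s ∨ ((¬r ∨ s) → (¬r ∨ q)) holds.

Forward direction. This fails. Under s = F, q = F, r = F, the left side is true but the right side is false.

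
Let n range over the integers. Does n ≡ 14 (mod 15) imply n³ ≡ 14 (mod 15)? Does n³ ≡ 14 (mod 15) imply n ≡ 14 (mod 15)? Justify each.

(⇒) Suppose n ≡ 14 (mod 15). Write n = 15j + 14. Then (15j + 14)³ = 3375j³ + 9450j² + 8820j + 2744 = 15(225j³ + 630j² + 588j + 182) + 14, so n³ ≡ 14 (mod 15).

(⇐) Conversely, suppose n³ ≡ 14 (mod 15). The only residue r in {0, …, 14} with r³ ≡ 14 (mod 15) is r = 14, so n ≡ 14 (mod 15).

The biconditional holds.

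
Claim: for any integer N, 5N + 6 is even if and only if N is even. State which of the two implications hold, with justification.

(⇐) Suppose N is even; write N = 2j. Then 5N + 6 = 5·(2j) + 6 = 2·5j + 6, which is even.

(⇒) Suppose 5N + 6 is even. Since 5 is odd, 5N and N have the same parity, so 5N + 6 ≡ N + 6 (mod 2). As 6 is even, 5N + 6 is even exactly when N is even. Thus N is even.

Both directions hold; the statement is true.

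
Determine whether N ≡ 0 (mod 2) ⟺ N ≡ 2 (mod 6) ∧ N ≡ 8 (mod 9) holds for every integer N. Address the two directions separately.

(⇐) If N ≡ 2 (mod 6) and N ≡ 8 (mod 9), then by the Chinese remainder theorem N ≡ 8 (mod 18). Since 8 ≡ 0 (mod 2) and 2 ∣ 18, we get N ≡ 0 (mod 2).

(⇒) This fails: N = 0 gives 0 ≡ 0 (mod 2) but 0 ≡ 0 (mod 6), so the conjunction on the right does not hold.

(⇒) fails; (⇐) holds.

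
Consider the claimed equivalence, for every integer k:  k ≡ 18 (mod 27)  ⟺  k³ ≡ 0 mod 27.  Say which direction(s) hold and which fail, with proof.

[⇒] Suppose k ≡ 18 (mod 27). Write k = 27j + 18. Then (27j + 18)³ = 19683j³ + 39366j² + 26244j + 5832 = 27(729j³ + 1458j² + 972j + 216) + 0, so k³ ≡ 0 (mod 27).

[⇐] This fails: take k = 0. Then 0³ = 0 ≡ 0 (mod 27), yet 0 ≡ 0 (mod 27), not 18.

Only the forward direction holds.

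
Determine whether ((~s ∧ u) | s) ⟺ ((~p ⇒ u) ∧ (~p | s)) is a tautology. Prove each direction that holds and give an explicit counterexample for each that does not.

The forward direction fails; the converse holds.

(⇐) Assume the antecedent. If p is true, the antecedent forces (p = T, s = T, u = F) or (p = T, s = T, u = T), and (~s ∧ u) | s holds there. If p is false, the antecedent forces (p = F, s = F, u = T) or (p = F, s = T, u = T), and (~s ∧ u) | s holds there. Either way (~s ∧ u) | s holds.

(⇒) This fails. Under p = F, s = T, u = F, the left side is true but the right side is false.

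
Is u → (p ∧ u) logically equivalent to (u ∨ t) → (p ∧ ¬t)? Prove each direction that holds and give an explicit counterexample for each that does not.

(⇐) Assume the antecedent. If u is true, the antecedent forces (u = T, t = F, p = T), and u → (p ∧ u) holds there. If u is false, u → (p ∧ u) reduces to true regardless of the other variables. Either way u → (p ∧ u) holds.

(⇒) This fails. Under u = F, t = T, p = F, the left side is true but the right side is false.

Only the reverse direction holds.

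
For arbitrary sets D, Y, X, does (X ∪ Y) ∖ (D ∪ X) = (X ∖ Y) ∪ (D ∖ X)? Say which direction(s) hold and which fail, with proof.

(⟹) This inclusion fails. Take D = ∅, Y = {1}, X = ∅; then 1 ∈ (X ∪ Y) ∖ (D ∪ X) but 1 ∉ (X ∖ Y) ∪ (D ∖ X).

(⟸) This inclusion fails. Take D = {1}, Y = ∅, X = ∅; then 1 ∈ (X ∖ Y) ∪ (D ∖ X) but 1 ∉ (X ∪ Y) ∖ (D ∪ X).

Both inclusions fail.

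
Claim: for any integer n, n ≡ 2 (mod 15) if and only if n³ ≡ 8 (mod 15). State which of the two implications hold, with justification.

(⇐) Suppose n³ ≡ 8 (mod 15). The only residue r in {0, …, 14} with r³ ≡ 8 (mod 15) is r = 2, so n ≡ 2 (mod 15).

(⇒) Suppose n ≡ 2 (mod 15). Write n = 15j + 2. Then (15j + 2)³ = 3375j³ + 1350j² + 180j + 8 = 15(225j³ + 90j² + 12j) + 8, so n³ ≡ 8 (mod 15).

Both implications hold.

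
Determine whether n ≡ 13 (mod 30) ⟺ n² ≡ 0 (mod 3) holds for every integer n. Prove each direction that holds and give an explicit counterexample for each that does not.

Neither direction holds.

(⇒) This fails: take n = 13. Then 13 ≡ 13 (mod 30), but 13² = 169 ≡ 1 (mod 3), not 0.

(⇐) This fails: take n = 0. Then 0² = 0 ≡ 0 (mod 3), yet 0 ≡ 0 (mod 30), not 13.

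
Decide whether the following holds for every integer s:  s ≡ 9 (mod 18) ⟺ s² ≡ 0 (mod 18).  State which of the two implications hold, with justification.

(⇒) This fails: take s = 9. Then 9 ≡ 9 (mod 18), but 9² = 81 ≡ 9 (mod 18), not 0.

(⇐) This fails: take s = 0. Then 0² = 0 ≡ 0 (mod 18), yet 0 ≡ 0 (mod 18), not 9.

Neither implication holds.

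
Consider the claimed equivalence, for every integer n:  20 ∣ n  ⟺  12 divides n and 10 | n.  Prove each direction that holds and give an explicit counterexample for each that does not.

(⇒) fails; (⇐) holds.

[⇒] This fails: take n = 20. Certainly 20 ∣ 20, but 12 ∤ 20.

[⇐] Suppose 12 ∣ n and 10 ∣ n. Any common multiple of 12 and 10 is a multiple of their lcm; here lcm(12, 10) = 12·10/gcd(12, 10) = 120/2 = 60, so 60 ∣ n. Since 20 ∣ 60, it follows that 20 ∣ n.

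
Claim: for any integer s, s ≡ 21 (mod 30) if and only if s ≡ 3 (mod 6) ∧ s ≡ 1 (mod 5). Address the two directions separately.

[⇒] Suppose s ≡ 21 (mod 30); write s = 30j + 21. Since 6 ∣ 30, reducing mod 6 gives s ≡ 21 ≡ 3 (mod 6); since 5 ∣ 30, reducing mod 5 gives s ≡ 21 ≡ 1 (mod 5).

[⇐] Conversely, if s ≡ 3 (mod 6) and s ≡ 1 (mod 5), then by the Chinese remainder theorem s ≡ 21 (mod 30). This is exactly s ≡ 21 (mod 30).

Both directions hold.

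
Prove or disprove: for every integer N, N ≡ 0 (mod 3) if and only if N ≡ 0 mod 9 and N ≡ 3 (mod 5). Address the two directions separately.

The forward direction fails; the converse holds.

Forward direction. This fails: N = 0 gives 0 ≡ 0 (mod 3) but 0 ≡ 0 (mod 5), so the conjunction on the right does not hold.

Converse. If N ≡ 0 (mod 9) and N ≡ 3 (mod 5), then by the Chinese remainder theorem N ≡ 18 (mod 45). Since 18 ≡ 0 (mod 3) and 3 ∣ 45, we get N ≡ 0 (mod 3).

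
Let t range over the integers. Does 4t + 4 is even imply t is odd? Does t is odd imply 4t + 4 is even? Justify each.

Only the converse holds.

(→) This fails: take t = 6. Then 4t + 4 = 28, which is even, yet t = 6 is even, not odd.

(←) Suppose t is odd. Since 4 is even, 4t is even for every t, so 4t + 4 has the same parity as 4, which is even. Hence 4t + 4 is even.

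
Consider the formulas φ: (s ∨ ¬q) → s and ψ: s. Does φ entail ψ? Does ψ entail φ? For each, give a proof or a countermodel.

Converse. Assume the antecedent. If s is true, (s ∨ ¬q) → s reduces to true regardless of the other variables. If s is false, the antecedent cannot hold. Either way (s ∨ ¬q) → s holds.

Forward direction. This fails. Under s = F, q = T, the left side is true but the right side is false.

Not equivalent: only (⇐) holds.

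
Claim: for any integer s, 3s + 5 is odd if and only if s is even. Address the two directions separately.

(⟹) Suppose 3s + 5 is odd. Since 3 is odd, 3s and s have the same parity, so 3s + 5 ≡ s + 5 (mod 2). As 5 is odd, 3s + 5 is odd exactly when s is even. Thus s is even.

(⟸) Conversely, suppose s is even; write s = 2j. Then 3s + 5 = 3·(2j) + 5 = 2·3j + 5, which is odd.

Equivalent; both directions hold.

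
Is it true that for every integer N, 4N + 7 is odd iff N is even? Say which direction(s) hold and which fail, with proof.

(→) This fails: take N = 5. Then 4N + 7 = 27, which is odd, yet N = 5 is odd, not even.

(←) Suppose N is even. Since 4 is even, 4N is even for every N, so 4N + 7 has the same parity as 7, which is odd. Hence 4N + 7 is odd.

The forward direction fails; the converse holds.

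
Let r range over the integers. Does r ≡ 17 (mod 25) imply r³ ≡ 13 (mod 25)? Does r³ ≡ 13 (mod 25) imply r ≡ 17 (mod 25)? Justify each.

Both implications hold.

(⇐) Suppose r³ ≡ 13 (mod 25). The only residue r in {0, …, 24} with r³ ≡ 13 (mod 25) is r = 17, so r ≡ 17 (mod 25).

(⇒) Suppose r ≡ 17 (mod 25). Write r = 25j + 17. Then (25j + 17)³ = 15625j³ + 31875j² + 21675j + 4913 = 25(625j³ + 1275j² + 867j + 196) + 13, so r³ ≡ 13 (mod 25).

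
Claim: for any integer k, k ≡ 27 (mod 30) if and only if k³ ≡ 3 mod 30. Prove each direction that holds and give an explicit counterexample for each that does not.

Both directions hold.

(⇐) Suppose k³ ≡ 3 (mod 30). The only residue r in {0, …, 29} with r³ ≡ 3 (mod 30) is r = 27, so k ≡ 27 (mod 30).

(⇒) Suppose k ≡ 27 (mod 30). Write k = 30j + 27. Then (30j + 27)³ = 27000j³ + 72900j² + 65610j + 19683 = 30(900j³ + 2430j² + 2187j + 656) + 3, so k³ ≡ 3 (mod 30).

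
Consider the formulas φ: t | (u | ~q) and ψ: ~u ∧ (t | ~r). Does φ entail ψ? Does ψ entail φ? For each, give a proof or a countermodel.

[⇒] This fails. Under u = T, q = F, r = F, t = F, the left side is true but the right side is false.

[⇐] This fails. Under u = F, q = T, r = F, t = F, the left side is false but the right side is true.

Both directions fail.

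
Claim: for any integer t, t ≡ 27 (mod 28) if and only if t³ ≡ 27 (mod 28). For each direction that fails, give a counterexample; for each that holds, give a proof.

[⇒] Suppose t ≡ 27 (mod 28). Write t = 28j + 27. Then (28j + 27)³ = 21952j³ + 63504j² + 61236j + 19683 = 28(784j³ + 2268j² + 2187j + 702) + 27, so t³ ≡ 27 (mod 28).

[⇐] This fails: take t = 3. Then 3³ = 27 ≡ 27 (mod 28), yet 3 ≡ 3 (mod 28), not 27.

The forward direction holds; the converse fails.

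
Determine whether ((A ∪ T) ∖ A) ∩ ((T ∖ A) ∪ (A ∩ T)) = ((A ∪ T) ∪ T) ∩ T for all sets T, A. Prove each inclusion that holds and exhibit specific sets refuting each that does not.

Forward inclusion. Let x ∈ ((A ∪ T) ∖ A) ∩ ((T ∖ A) ∪ (A ∩ T)). Then x ∈ T and x ∉ A, from which x ∈ ((A ∪ T) ∪ T) ∩ T.

Reverse inclusion. This inclusion fails. Take T = {1}, A = {1}; then 1 ∈ ((A ∪ T) ∪ T) ∩ T but 1 ∉ ((A ∪ T) ∖ A) ∩ ((T ∖ A) ∪ (A ∩ T)).

Only the forward inclusion holds.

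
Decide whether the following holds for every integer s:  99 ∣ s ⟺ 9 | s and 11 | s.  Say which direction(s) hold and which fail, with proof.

Both directions hold; the statement is true.

[⇐] Suppose 9 ∣ s and 11 ∣ s. Any common multiple of 9 and 11 is a multiple of their lcm; here gcd(9, 11) = 1, so lcm(9, 11) = 9·11 = 99, so 99 ∣ s.

[⇒] If 99 ∣ s, write s = 99q. Since 99 = 11·9, s = 9·(11q), so 9 ∣ s; and since 99 = 9·11, s = 11·(9q), so 11 ∣ s.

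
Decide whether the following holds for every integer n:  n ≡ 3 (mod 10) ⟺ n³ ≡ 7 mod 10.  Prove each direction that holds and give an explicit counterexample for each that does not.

Equivalent; both directions hold.

Forward direction. Suppose n ≡ 3 (mod 10). Write n = 10j + 3. Then (10j + 3)³ = 1000j³ + 900j² + 270j + 27 = 10(100j³ + 90j² + 27j + 2) + 7, so n³ ≡ 7 (mod 10).

Converse. Suppose n³ ≡ 7 (mod 10). The only residue r in {0, …, 9} with r³ ≡ 7 (mod 10) is r = 3, so n ≡ 3 (mod 10).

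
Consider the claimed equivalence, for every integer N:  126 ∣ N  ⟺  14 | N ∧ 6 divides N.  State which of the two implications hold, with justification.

[⇐] This fails: take N = 42. Both 14 ∣ 42 and 6 ∣ 42, yet 42 is not a multiple of 126 (since 42 = 0·126 + 42), so 126 ∤ 42.

[⇒] If 126 ∣ N, write N = 126q. Since 126 = 9·14, N = 14·(9q), so 14 ∣ N; and since 126 = 21·6, N = 6·(21q), so 6 ∣ N.

(⇒) holds; (⇐) fails.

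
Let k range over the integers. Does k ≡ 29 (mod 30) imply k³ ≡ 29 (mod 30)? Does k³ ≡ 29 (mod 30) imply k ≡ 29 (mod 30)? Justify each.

(⇒) Suppose k ≡ 29 (mod 30). Write k = 30j + 29. Then (30j + 29)³ = 27000j³ + 78300j² + 75690j + 24389 = 30(900j³ + 2610j² + 2523j + 812) + 29, so k³ ≡ 29 (mod 30).

(⇐) Conversely, suppose k³ ≡ 29 (mod 30). The only residue r in {0, …, 29} with r³ ≡ 29 (mod 30) is r = 29, so k ≡ 29 (mod 30).

Equivalent; both directions hold.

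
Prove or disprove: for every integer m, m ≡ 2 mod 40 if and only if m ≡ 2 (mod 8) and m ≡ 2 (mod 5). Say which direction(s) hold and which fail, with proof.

(⟹) Suppose m ≡ 2 (mod 40); write m = 40j + 2. Since 8 ∣ 40, reducing mod 8 gives m ≡ 2 (mod 8); since 5 ∣ 40, reducing mod 5 gives m ≡ 2 (mod 5).

(⟸) Conversely, if m ≡ 2 (mod 8) and m ≡ 2 (mod 5), then by the Chinese remainder theorem m ≡ 2 (mod 40). This is exactly m ≡ 2 (mod 40).

Both directions hold; the statement is true.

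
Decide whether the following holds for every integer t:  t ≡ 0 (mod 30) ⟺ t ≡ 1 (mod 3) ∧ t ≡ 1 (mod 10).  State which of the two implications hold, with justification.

(→) This fails: t = 0 gives 0 ≡ 0 (mod 30) but 0 ≡ 0 (mod 3), so the conjunction on the right does not hold.

(←) This fails: t = 1 satisfies both congruences on the right (1 ≡ 1 mod 3 and 1 ≡ 1 mod 10) yet 1 ≡ 1 (mod 30), not 0.

(⇒) fails and (⇐) fails.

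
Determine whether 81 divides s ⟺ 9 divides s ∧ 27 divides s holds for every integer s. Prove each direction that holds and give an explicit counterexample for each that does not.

Only the forward implication holds.

(⟹) If 81 ∣ s, write s = 81q. Since 81 = 9·9, s = 9·(9q), so 9 ∣ s; and since 81 = 3·27, s = 27·(3q), so 27 ∣ s.

(⟸) This fails: take s = 27. Both 9 ∣ 27 and 27 ∣ 27, yet 27 is not a multiple of 81 (since 27 = 0·81 + 27), so 81 ∤ 27.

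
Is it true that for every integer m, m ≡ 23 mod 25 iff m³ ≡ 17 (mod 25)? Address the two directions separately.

Both implications hold.

(→) Suppose m ≡ 23 mod 25. Write m = 25j + 23. Then (25j + 23)³ = 15625j³ + 43125j² + 39675j + 12167 = 25(625j³ + 1725j² + 1587j + 486) + 17, so m³ ≡ 17 (mod 25).

(←) Conversely, suppose m³ ≡ 17 (mod 25). The only residue r in {0, …, 24} with r³ ≡ 17 (mod 25) is r = 23, so m ≡ 23 (mod 25).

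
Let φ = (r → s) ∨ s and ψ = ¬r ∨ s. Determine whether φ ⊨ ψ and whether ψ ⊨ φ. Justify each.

Both directions hold; the statement is true.

(⇐) Assume the antecedent. If r is true, the antecedent forces (r = T, s = T), and (r → s) ∨ s holds there. If r is false, (r → s) ∨ s reduces to true regardless of the other variables. Either way (r → s) ∨ s holds.

(⇒) Assume the antecedent. If r is true, the antecedent forces (r = T, s = T), and ¬r ∨ s holds there. If r is false, ¬r ∨ s reduces to true regardless of the other variables. Either way ¬r ∨ s holds.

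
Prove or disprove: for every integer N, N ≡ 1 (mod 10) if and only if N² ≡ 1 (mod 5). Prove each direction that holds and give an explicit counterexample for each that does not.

(⇒) Suppose N ≡ 1 (mod 10). Then N² ≡ 1² = 1 (mod 10), and since 5 ∣ 10, also N² ≡ 1 (mod 5).

(⇐) This fails: take N = 4. Then 4² = 16 ≡ 1 (mod 5), yet 4 ≡ 4 (mod 10), not 1.

(⇒) holds; (⇐) fails.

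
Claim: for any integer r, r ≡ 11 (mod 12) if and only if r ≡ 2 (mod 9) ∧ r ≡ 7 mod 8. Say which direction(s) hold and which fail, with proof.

(⇒) This fails: r = 35 gives 35 ≡ 11 (mod 12) but 35 ≡ 8 (mod 9), so the conjunction on the right does not hold.

(⇐) Conversely, if r ≡ 2 (mod 9) and r ≡ 7 (mod 8), then by the Chinese remainder theorem r ≡ 47 (mod 72). Since 47 ≡ 11 (mod 12) and 12 ∣ 72, we get r ≡ 11 (mod 12).

(⇒) fails; (⇐) holds.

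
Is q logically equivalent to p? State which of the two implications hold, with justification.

Forward direction. This fails. Under q = T, p = F, the left side is true but the right side is false.

Converse. This fails. Under q = F, p = T, the left side is false but the right side is true.

Neither direction holds.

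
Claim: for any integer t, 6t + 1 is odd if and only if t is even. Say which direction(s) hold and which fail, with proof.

Only the converse holds.

[⇒] This fails: take t = 5. Then 6t + 1 = 31, which is odd, yet t = 5 is odd, not even.

[⇐] Suppose t is even. Since 6 is even, 6t is even for every t, so 6t + 1 has the same parity as 1, which is odd. Hence 6t + 1 is odd.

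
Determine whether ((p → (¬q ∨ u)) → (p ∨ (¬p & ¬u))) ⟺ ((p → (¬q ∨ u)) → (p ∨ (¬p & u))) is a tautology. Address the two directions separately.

Forward direction. This fails. Under q = F, p = F, u = F, the left side is true but the right side is false.

Converse. This fails. Under q = F, p = F, u = T, the left side is false but the right side is true.

Neither direction holds.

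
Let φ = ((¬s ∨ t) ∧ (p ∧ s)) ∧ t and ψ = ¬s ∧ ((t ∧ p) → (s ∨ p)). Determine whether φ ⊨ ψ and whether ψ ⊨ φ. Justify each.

(⇒) This fails. Under s = T, t = T, p = T, the left side is true but the right side is false.

(⇐) This fails. Under s = F, t = F, p = F, the left side is false but the right side is true.

Both directions fail.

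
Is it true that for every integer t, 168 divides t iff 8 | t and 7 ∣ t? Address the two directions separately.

Forward direction. If 168 ∣ t, write t = 168q. Since 168 = 21·8, t = 8·(21q), so 8 ∣ t; and since 168 = 24·7, t = 7·(24q), so 7 ∣ t.

Converse. This fails: take t = 56. Both 8 ∣ 56 and 7 ∣ 56, yet 56 is not a multiple of 168 (since 56 = 0·168 + 56), so 168 ∤ 56.

The forward direction holds; the converse fails.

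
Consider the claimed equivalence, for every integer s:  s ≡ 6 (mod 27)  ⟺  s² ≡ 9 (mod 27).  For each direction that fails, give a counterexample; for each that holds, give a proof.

(⟸) This fails: take s = 3. Then 3² = 9 ≡ 9 (mod 27), yet 3 ≡ 3 (mod 27), not 6.

(⟹) Suppose s ≡ 6 (mod 27). Write s = 27j + 6. Then (27j + 6)² = 729j² + 324j + 36 = 27(27j² + 12j + 1) + 9, so s² ≡ 9 (mod 27).

Only the forward direction holds.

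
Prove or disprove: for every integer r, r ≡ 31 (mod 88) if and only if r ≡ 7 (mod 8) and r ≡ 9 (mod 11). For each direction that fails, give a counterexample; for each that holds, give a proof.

(⟹) Suppose r ≡ 31 (mod 88); write r = 88j + 31. Since 8 ∣ 88, reducing mod 8 gives r ≡ 31 ≡ 7 (mod 8); since 11 ∣ 88, reducing mod 11 gives r ≡ 31 ≡ 9 (mod 11).

(⟸) Conversely, if r ≡ 7 (mod 8) and r ≡ 9 (mod 11), then by the Chinese remainder theorem r ≡ 31 (mod 88). This is exactly r ≡ 31 (mod 88).

Both directions hold.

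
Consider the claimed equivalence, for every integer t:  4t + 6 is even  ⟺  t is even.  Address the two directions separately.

(⟸) Suppose t is even. Since 4 is even, 4t is even for every t, so 4t + 6 has the same parity as 6, which is even. Hence 4t + 6 is even.

(⟹) This fails: take t = 3. Then 4t + 6 = 18, which is even, yet t = 3 is odd, not even.

Only the reverse direction holds.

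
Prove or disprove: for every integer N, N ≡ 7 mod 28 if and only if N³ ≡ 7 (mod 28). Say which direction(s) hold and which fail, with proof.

Both directions hold.

[⇐] Suppose N³ ≡ 7 (mod 28). The only residue r in {0, …, 27} with r³ ≡ 7 (mod 28) is r = 7, so N ≡ 7 (mod 28).

[⇒] Suppose N ≡ 7 mod 28. Write N = 28j + 7. Then (28j + 7)³ = 21952j³ + 16464j² + 4116j + 343 = 28(784j³ + 588j² + 147j + 12) + 7, so N³ ≡ 7 (mod 28).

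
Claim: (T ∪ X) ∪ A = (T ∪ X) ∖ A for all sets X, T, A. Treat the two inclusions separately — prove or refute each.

Reverse inclusion. Let x ∈ (T ∪ X) ∖ A. Then either x ∈ X and x ∉ T, A; or x ∈ T and x ∉ X, A; or x ∈ X ∩ T and x ∉ A. In each case x ∈ (T ∪ X) ∪ A, so (T ∪ X) ∖ A ⊆ (T ∪ X) ∪ A.

Forward inclusion. This inclusion fails. Take X = ∅, T = ∅, A = {1}; then 1 ∈ (T ∪ X) ∪ A but 1 ∉ (T ∪ X) ∖ A.

The sets are not equal: only the reverse inclusion holds.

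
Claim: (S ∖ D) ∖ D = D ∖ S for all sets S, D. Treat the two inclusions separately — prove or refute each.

(⊆) This inclusion fails. Take S = {1}, D = ∅; then 1 ∈ (S ∖ D) ∖ D but 1 ∉ D ∖ S.

(⊇) This inclusion fails. Take S = ∅, D = {1}; then 1 ∈ D ∖ S but 1 ∉ (S ∖ D) ∖ D.

Neither inclusion holds.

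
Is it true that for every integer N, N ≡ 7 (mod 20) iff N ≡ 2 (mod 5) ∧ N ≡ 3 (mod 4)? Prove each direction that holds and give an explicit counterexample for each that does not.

Both implications hold.

(⇒) Suppose N ≡ 7 (mod 20); write N = 20j + 7. Since 5 ∣ 20, reducing mod 5 gives N ≡ 7 ≡ 2 (mod 5); since 4 ∣ 20, reducing mod 4 gives N ≡ 7 ≡ 3 (mod 4).

(⇐) Conversely, if N ≡ 2 (mod 5) and N ≡ 3 (mod 4), then by the Chinese remainder theorem N ≡ 7 (mod 20). This is exactly N ≡ 7 (mod 20).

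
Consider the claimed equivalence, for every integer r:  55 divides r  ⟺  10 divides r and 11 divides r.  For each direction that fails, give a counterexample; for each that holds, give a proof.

Forward direction. This fails: take r = 55. Certainly 55 ∣ 55, but 10 ∤ 55.

Converse. Suppose 10 ∣ r and 11 ∣ r. Any common multiple of 10 and 11 is a multiple of their lcm; here gcd(10, 11) = 1, so lcm(10, 11) = 10·11 = 110, so 110 ∣ r. Since 55 ∣ 110, it follows that 55 ∣ r.

Only the reverse direction holds.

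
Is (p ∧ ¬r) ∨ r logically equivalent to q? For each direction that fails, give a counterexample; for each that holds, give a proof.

Neither implication holds.

(⟹) This fails. Under q = F, p = T, r = F, the left side is true but the right side is false.

(⟸) This fails. Under q = T, p = F, r = F, the left side is false but the right side is true.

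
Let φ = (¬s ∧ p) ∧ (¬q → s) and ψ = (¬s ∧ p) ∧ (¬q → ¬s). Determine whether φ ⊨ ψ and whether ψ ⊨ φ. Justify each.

Only the forward implication holds.

(←) This fails. Under q = F, s = F, p = T, the left side is false but the right side is true.

(→) Assume the antecedent. If q is true, the antecedent forces (q = T, s = F, p = T), and (¬s ∧ p) ∧ (¬q → ¬s) holds there. If q is false, the antecedent cannot hold. Either way (¬s ∧ p) ∧ (¬q → ¬s) holds.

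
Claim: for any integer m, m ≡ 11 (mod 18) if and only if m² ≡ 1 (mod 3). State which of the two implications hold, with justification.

(⇒) holds; (⇐) fails.

Forward direction. Suppose m ≡ 11 (mod 18). Then m² ≡ 11² = 121 (mod 18), and since 3 ∣ 18, also m² ≡ 1 (mod 3).

Converse. This fails: take m = 1. Then 1² = 1 ≡ 1 (mod 3), yet 1 ≡ 1 (mod 18), not 11.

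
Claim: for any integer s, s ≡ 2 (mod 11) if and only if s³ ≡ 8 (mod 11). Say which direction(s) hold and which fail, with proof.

Both directions hold.

(⇒) Suppose s ≡ 2 (mod 11). Write s = 11j + 2. Then (11j + 2)³ = 1331j³ + 726j² + 132j + 8 = 11(121j³ + 66j² + 12j) + 8, so s³ ≡ 8 (mod 11).

(⇐) For the converse, argue contrapositively. If s ≢ 2 (mod 11), then s is congruent to one of 0, 1, 3, 4, 5, 6, 7, 8, 9, 10 modulo 11, and these give s³ ≡ 0, 1, 5, 9, 4, 7, 2, 6, 3, 10 respectively — never 8.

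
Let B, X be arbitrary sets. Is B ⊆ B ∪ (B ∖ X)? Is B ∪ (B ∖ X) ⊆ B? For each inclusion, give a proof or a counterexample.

Both inclusions hold; the sets are equal.

(⊆) Let x ∈ B. Then either x ∈ B and x ∉ X; or x ∈ B ∩ X. In each case x ∈ B ∪ (B ∖ X), so B ⊆ B ∪ (B ∖ X).

(⊇) Let x ∈ B ∪ (B ∖ X). Then either x ∈ B and x ∉ X; or x ∈ B ∩ X. In each case x ∈ B, so B ∪ (B ∖ X) ⊆ B.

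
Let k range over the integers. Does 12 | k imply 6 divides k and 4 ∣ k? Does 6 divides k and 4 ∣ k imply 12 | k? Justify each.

Both implications hold.

(→) If 12 ∣ k, write k = 12q. Since 12 = 2·6, k = 6·(2q), so 6 ∣ k; and since 12 = 3·4, k = 4·(3q), so 4 ∣ k.

(←) Suppose 6 ∣ k and 4 ∣ k. Any common multiple of 6 and 4 is a multiple of their lcm; here lcm(6, 4) = 6·4/gcd(6, 4) = 24/2 = 12, so 12 ∣ k.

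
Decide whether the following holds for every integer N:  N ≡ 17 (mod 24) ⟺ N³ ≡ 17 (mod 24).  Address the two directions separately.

Both directions hold.

(⇐) Suppose N³ ≡ 17 (mod 24). The only residue r in {0, …, 23} with r³ ≡ 17 (mod 24) is r = 17, so N ≡ 17 (mod 24).

(⇒) Suppose N ≡ 17 (mod 24). Write N = 24j + 17. Then (24j + 17)³ = 13824j³ + 29376j² + 20808j + 4913 = 24(576j³ + 1224j² + 867j + 204) + 17, so N³ ≡ 17 (mod 24).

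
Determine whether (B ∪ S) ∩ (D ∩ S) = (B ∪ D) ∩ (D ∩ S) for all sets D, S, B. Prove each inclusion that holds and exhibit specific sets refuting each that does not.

(⟹) Let x ∈ (B ∪ S) ∩ (D ∩ S). Then either x ∈ D ∩ S and x ∉ B; or x ∈ D ∩ S ∩ B. In each case x ∈ (B ∪ D) ∩ (D ∩ S), so (B ∪ S) ∩ (D ∩ S) ⊆ (B ∪ D) ∩ (D ∩ S).

(⟸) Let x ∈ (B ∪ D) ∩ (D ∩ S). Then either x ∈ D ∩ S and x ∉ B; or x ∈ D ∩ S ∩ B. In each case x ∈ (B ∪ S) ∩ (D ∩ S), so (B ∪ D) ∩ (D ∩ S) ⊆ (B ∪ S) ∩ (D ∩ S).

Both inclusions hold; the sets are equal.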